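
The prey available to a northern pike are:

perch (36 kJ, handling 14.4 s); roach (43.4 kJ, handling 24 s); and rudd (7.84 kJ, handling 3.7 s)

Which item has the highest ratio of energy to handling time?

Profitability E/h (kJ/s): perch = 36/14.4 = 2.5, roach = 43.4/24 = 1.81, rudd = 7.84/3.7 = 2.12.
Ranked: perch > rudd > roach.

perch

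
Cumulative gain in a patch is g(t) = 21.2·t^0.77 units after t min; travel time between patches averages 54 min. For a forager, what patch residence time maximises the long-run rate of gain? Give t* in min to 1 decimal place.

Maximise g(t)/(T+t): set derivative to zero → g'(t)(T+t) = g(t).
g'(t) = 0.77·21.2·t^-0.23. Setting 0.77·21.2·t^-0.23 = 21.2·t^0.77/(54+t) gives 0.77(54+t) = t, so 0.23·t = 0.77×54.
t* = 0.77×54/0.23 = 180.8 min.

180.8 min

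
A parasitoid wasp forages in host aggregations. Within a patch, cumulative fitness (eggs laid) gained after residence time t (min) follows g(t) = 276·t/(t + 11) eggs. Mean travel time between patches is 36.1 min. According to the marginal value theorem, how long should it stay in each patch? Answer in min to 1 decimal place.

Maximise g(t)/(T+t): set derivative to zero → g'(t)(T+t) = g(t).
g'(t) = 276·11/(t + 11)². Setting 276·11/(t+11)² = 276t/[(t+11)(36.1+t)] gives 11(36.1+t) = t(t+11), so t² = 11×36.1 = 397.1.
t* = √397.1 = 19.93 min.

19.9 min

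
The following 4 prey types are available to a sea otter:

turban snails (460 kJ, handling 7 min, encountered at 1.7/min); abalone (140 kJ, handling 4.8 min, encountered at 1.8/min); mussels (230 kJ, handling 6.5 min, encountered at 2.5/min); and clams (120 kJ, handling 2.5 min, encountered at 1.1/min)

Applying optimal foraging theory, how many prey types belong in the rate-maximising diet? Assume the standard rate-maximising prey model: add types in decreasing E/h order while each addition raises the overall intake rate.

Profitabilities (E/h, kJ/min): turban snails 65.7, clams 48, mussels 35.4, abalone 29.2. Add prey in this order while the next type's profitability exceeds the intake rate on those already taken.
Rate on top 1: 60.62. clams: 48 < 60.62 → exclude; stop.
Optimal diet: turban snails — 1 of 4 types.

1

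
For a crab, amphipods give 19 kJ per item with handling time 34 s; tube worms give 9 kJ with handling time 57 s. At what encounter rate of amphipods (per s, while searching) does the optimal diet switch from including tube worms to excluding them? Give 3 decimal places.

0.012 per s

At the threshold, the rate on amphipods alone equals the profitability of tube worms: λ·19/(1 + λ·34) = 9/57 = 0.1579.
Rearranging, λ(19 − 0.1579×34) = 0.1579, so λ = 0.1579/13.63 = 0.01158 per s.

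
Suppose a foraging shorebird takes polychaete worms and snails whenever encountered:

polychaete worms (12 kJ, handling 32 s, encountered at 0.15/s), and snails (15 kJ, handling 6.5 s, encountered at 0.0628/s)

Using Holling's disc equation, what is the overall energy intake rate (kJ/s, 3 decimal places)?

0.442 kJ/s

Energy encountered per unit search time: 0.15×12 + 0.0628×15 = 2.742 kJ/s.
Handling time per unit search time: 0.15×32 + 0.0628×6.5 = 5.208.
Rate = 2.742/(1 + 5.208) = 0.4417 kJ/s.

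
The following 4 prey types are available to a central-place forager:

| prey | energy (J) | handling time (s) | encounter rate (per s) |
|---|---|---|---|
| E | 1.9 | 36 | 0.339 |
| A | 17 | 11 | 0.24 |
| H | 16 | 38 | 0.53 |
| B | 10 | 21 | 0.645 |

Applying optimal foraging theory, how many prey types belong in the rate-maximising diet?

Profitabilities (E/h, J/s): A 1.55, B 0.476, H 0.421, E 0.0528. Add prey in this order while the next type's profitability exceeds the intake rate on those already taken.
Rate on top 1: 1.121. B: 0.476 < 1.121 → exclude; stop.
Optimal diet: A — 1 of 4 types.

1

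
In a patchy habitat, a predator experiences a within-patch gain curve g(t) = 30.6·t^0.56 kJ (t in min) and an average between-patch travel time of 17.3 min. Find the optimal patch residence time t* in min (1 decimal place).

22.0 min

Maximise g(t)/(T+t): set derivative to zero → g'(t)(T+t) = g(t).
g'(t) = 0.56·30.6·t^-0.44. Setting 0.56·30.6·t^-0.44 = 30.6·t^0.56/(17.3+t) gives 0.56(17.3+t) = t, so 0.44·t = 0.56×17.3.
t* = 0.56×17.3/0.44 = 22.02 min.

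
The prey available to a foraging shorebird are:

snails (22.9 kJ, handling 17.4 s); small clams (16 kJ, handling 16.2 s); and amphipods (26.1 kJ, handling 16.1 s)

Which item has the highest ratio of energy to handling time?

amphipods

In descending order of E/h:
amphipods: 26.1/16.1 = 1.62 kJ/s
snails: 22.9/17.4 = 1.32 kJ/s
small clams: 16/16.2 = 0.988 kJ/s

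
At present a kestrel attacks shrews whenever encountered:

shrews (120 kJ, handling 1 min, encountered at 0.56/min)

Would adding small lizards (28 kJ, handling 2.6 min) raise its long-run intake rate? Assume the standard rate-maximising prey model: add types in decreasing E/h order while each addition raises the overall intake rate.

No

Intake rate on the current diet: R = (0.56×120) / (1 + 0.56×1) = 67.2/1.56 = 43.08 kJ/min.
small lizards: E/h = 28/2.6 = 10.77 kJ/min.
10.77 < 43.08, so adding small lizards would lower the average — exclude it.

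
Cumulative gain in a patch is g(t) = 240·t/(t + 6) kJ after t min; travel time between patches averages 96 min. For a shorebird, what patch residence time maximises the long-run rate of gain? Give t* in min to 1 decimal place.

24.0 min

Maximise g(t)/(T+t): set derivative to zero → g'(t)(T+t) = g(t).
g'(t) = 240·6/(t + 6)². Setting 240·6/(t+6)² = 240t/[(t+6)(96+t)] gives 6(96+t) = t(t+6), so t² = 6×96 = 576.
t* = √576 = 24 min.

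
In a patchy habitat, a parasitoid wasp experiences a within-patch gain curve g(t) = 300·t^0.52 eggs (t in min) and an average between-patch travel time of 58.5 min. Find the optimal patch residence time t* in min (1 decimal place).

63.4 min

Optimal t* satisfies g'(t*) = g(t*)/(T + t*).
g'(t) = 0.52·300·t^-0.48. Setting 0.52·300·t^-0.48 = 300·t^0.52/(58.5+t) gives 0.52(58.5+t) = t, so 0.48·t = 0.52×58.5.
t* = 0.52×58.5/0.48 = 63.38 min.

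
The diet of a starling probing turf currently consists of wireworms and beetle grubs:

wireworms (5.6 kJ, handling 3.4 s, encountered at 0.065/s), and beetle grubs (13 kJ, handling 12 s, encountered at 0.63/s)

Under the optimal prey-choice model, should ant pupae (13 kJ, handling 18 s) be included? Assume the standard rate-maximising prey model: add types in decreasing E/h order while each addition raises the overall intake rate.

Intake rate on the current diet: R = (0.065×5.6 + 0.63×13) / (1 + 0.065×3.4 + 0.63×12) = 8.554/8.781 = 0.9741 kJ/s.
Profitability of ant pupae: 13/18 = 0.7222 kJ/s.
0.7222 < 0.9741, so adding ant pupae would lower the average — exclude it.

No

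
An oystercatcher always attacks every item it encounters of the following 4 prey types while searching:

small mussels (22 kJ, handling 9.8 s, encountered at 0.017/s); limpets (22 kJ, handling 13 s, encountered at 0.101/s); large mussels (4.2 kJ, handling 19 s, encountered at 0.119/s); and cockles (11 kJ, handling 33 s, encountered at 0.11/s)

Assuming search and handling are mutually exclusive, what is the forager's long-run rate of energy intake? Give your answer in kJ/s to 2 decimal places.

R = Σλ_iE_i / (1 + Σλ_ih_i)
Numerator: 0.017×22 + 0.101×22 + 0.119×4.2 + 0.11×11 = 4.306
Denominator: 1 + 0.017×9.8 + 0.101×13 + 0.119×19 + 0.11×33 = 8.371
R = 4.306/8.371 = 0.5144 kJ/s

0.51 kJ/s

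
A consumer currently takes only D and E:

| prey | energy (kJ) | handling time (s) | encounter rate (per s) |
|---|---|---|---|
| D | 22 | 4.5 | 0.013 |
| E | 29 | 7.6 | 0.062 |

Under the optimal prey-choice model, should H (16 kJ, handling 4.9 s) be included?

Yes

Current rate: (0.013×22 + 0.062×29)/(1 + 0.013×4.5 + 0.062×7.6) = 1.362 kJ/s.
H: E/h = 16/4.9 = 3.265 kJ/s.
3.265 > 1.362, so adding H raises the average — include it.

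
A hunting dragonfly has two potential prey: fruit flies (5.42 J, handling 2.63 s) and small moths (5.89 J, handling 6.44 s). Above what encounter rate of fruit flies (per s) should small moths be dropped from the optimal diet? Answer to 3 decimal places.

Drop small moths once their profitability E₂/h₂ falls below the rate achievable on fruit flies alone: E₂/h₂ = λE₁/(1 + λh₁).
Solve for λ: λE₁h₂ = E₂(1 + λh₁) → λ(E₁h₂ − E₂h₁) = E₂ → λ = E₂/(E₁h₂ − E₂h₁).
λ = 5.89/(5.42×6.44 − 5.89×2.63) = 5.89/19.41 = 0.3034 per s.

0.303 per s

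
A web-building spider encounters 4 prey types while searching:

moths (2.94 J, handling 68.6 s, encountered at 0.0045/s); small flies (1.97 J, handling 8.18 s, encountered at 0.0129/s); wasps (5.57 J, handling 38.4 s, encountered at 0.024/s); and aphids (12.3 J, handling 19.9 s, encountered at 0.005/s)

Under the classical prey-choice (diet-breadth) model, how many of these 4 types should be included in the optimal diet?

Profitabilities (E/h, J/s): aphids 0.618, small flies 0.241, wasps 0.145, moths 0.0429. Add prey in this order while the next type's profitability exceeds the intake rate on those already taken.
Rate on top 1: 0.05593. small flies: 0.241 > 0.05593 → include.
Rate on top 2: 0.07213. wasps: 0.145 > 0.07213 → include.
Rate on top 3: 0.1037. moths: 0.0429 < 0.1037 → exclude; stop.
Optimal diet: aphids, small flies, wasps — 3 of 4 types.

3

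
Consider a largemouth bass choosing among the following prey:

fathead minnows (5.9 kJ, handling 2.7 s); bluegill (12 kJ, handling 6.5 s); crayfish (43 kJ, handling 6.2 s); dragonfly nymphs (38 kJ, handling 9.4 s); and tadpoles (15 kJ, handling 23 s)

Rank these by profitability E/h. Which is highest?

crayfish

In descending order of E/h:
crayfish: 43/6.2 = 6.94 kJ/s
dragonfly nymphs: 38/9.4 = 4.04 kJ/s
fathead minnows: 5.9/2.7 = 2.19 kJ/s
bluegill: 12/6.5 = 1.85 kJ/s
tadpoles: 15/23 = 0.652 kJ/s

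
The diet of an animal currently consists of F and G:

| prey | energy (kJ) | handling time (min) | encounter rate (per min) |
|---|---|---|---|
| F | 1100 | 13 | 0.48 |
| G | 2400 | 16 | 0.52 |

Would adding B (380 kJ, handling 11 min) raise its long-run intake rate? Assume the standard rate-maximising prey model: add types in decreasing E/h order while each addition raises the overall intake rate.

Intake rate on the current diet: R = (0.48×1100 + 0.52×2400) / (1 + 0.48×13 + 0.52×16) = 1776/15.56 = 114.1 kJ/min.
Profitability of B: 380/11 = 34.55 kJ/min.
34.55 < 114.1, so adding B would lower the average — exclude it.

No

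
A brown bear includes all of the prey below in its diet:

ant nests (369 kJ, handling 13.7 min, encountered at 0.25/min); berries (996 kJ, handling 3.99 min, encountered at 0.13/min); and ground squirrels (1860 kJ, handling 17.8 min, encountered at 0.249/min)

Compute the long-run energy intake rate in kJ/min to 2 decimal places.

73.05 kJ/min

R = (0.25×369 + 0.13×996 + 0.249×1860) / (1 + 0.25×13.7 + 0.13×3.99 + 0.249×17.8) = 684.9/9.376 = 73.05 kJ/min.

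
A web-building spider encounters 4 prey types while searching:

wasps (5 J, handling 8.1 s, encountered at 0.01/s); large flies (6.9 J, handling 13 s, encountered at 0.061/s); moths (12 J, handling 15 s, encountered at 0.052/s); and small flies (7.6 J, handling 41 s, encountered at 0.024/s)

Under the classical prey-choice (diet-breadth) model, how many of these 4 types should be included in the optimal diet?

Profitabilities (E/h, J/s): moths 0.8, wasps 0.617, large flies 0.531, small flies 0.185. Add prey in this order while the next type's profitability exceeds the intake rate on those already taken.
Rate on top 1: 0.3506. wasps: 0.617 > 0.3506 → include.
Rate on top 2: 0.3622. large flies: 0.531 > 0.3622 → include.
Rate on top 3: 0.4125. small flies: 0.185 < 0.4125 → exclude; stop.
Optimal diet: moths, wasps, large flies — 3 of 4 types.

3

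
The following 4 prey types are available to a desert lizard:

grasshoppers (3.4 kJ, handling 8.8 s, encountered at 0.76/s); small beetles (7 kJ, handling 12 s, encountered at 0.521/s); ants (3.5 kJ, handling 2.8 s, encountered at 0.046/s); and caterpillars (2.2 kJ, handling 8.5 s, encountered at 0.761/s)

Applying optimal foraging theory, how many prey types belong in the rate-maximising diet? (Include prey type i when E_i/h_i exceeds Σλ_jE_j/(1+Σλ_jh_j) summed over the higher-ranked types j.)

2

Profitabilities (E/h, kJ/s): ants 1.25, small beetles 0.583, grasshoppers 0.386, caterpillars 0.259. Add prey in this order while the next type's profitability exceeds the intake rate on those already taken.
Rate on top 1: 0.1426. small beetles: 0.583 > 0.1426 → include.
Rate on top 2: 0.5159. grasshoppers: 0.386 < 0.5159 → exclude; stop.
Optimal diet: ants, small beetles — 2 of 4 types.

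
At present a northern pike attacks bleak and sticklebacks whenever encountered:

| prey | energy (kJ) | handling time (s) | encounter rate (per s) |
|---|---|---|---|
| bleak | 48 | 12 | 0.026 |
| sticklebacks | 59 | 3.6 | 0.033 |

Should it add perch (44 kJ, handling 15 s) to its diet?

Yes

Current rate: (0.026×48 + 0.033×59)/(1 + 0.026×12 + 0.033×3.6) = 2.233 kJ/s.
perch: E/h = 44/15 = 2.933 kJ/s.
2.933 > 2.233, so adding perch raises the average — include it.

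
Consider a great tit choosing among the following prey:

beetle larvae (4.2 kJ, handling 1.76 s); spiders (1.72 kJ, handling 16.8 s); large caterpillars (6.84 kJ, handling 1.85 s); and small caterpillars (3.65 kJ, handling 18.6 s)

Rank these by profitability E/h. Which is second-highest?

In descending order of E/h:
large caterpillars: 6.84/1.85 = 3.7 kJ/s
beetle larvae: 4.2/1.76 = 2.39 kJ/s
small caterpillars: 3.65/18.6 = 0.196 kJ/s
spiders: 1.72/16.8 = 0.102 kJ/s

beetle larvae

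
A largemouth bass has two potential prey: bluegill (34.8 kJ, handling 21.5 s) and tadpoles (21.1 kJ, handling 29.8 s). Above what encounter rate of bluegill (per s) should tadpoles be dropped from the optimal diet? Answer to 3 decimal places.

The zero-one rule: include tadpoles iff E₂/h₂ > λE₁/(1+λh₁). Equality gives the switch point.
λE₁h₂ = E₂ + λE₂h₁ ⇒ λ = E₂/(E₁h₂ − E₂h₁) = 21.1/(1037 − 453.7) = 0.03617 per s.

0.036 per s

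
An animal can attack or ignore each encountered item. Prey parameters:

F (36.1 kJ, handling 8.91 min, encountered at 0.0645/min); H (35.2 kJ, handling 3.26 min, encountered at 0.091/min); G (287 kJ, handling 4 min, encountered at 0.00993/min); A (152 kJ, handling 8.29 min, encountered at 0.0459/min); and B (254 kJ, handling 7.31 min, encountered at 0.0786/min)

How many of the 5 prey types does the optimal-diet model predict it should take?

3

Profitabilities (E/h, kJ/min): G 71.8, B 34.7, A 18.3, H 10.8, F 4.05. Add prey in this order while the next type's profitability exceeds the intake rate on those already taken.
Rate on top 1: 2.741. B: 34.7 > 2.741 → include.
Rate on top 2: 14.13. A: 18.3 > 14.13 → include.
Rate on top 3: 14.93. H: 10.8 < 14.93 → exclude; stop.
Optimal diet: G, B, A — 3 of 5 types.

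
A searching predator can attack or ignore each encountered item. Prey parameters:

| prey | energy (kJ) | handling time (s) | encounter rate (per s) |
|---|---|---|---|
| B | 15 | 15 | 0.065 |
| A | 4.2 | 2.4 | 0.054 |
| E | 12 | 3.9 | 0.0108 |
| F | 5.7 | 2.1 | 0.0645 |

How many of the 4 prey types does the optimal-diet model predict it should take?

4

Rank by E/h (kJ/s): E 3.08, F 2.71, A 1.75, B 1. Include each in turn until the next type's E/h falls below the running intake rate.
Rate on top 1: 0.1244. F: 2.71 > 0.1244 → include.
Rate on top 2: 0.4223. A: 1.75 > 0.4223 → include.
Rate on top 3: 0.5539. B: 1 > 0.5539 → include.
Optimal diet: E, F, A, B — 4 of 4 types.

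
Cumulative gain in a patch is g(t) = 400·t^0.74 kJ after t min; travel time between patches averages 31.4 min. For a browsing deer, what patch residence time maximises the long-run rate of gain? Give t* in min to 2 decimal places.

89.37 min

By the marginal value theorem, leave when the instantaneous gain rate g'(t) equals the habitat-wide average g(t)/(T + t).
g'(t) = 0.74·400·t^-0.26. Setting 0.74·400·t^-0.26 = 400·t^0.74/(31.4+t) gives 0.74(31.4+t) = t, so 0.26·t = 0.74×31.4.
t* = 0.74×31.4/0.26 = 89.37 min.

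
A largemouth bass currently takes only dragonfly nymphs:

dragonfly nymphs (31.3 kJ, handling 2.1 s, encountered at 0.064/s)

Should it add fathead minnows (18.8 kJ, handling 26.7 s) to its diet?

No

Current rate: (0.064×31.3)/(1 + 0.064×2.1) = 1.766 kJ/s.
Profitability of fathead minnows: 18.8/26.7 = 0.7041 kJ/s.
0.7041 < 1.766, so adding fathead minnows would lower the average — exclude it.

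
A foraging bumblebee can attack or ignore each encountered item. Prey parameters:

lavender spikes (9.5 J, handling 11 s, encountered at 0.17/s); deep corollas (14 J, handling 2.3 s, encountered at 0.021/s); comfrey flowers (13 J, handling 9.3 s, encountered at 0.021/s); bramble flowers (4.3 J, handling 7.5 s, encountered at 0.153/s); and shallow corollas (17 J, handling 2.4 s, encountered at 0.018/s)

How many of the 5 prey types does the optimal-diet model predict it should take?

4

E/h in descending order: shallow corollas 7.08, deep corollas 6.09, comfrey flowers 1.4, lavender spikes 0.864, bramble flowers 0.573 J/s. The optimal diet is the largest prefix of this list for which every included type satisfies E_i/h_i > R on the types above it.
Rate on top 1: 0.2933. deep corollas: 6.09 > 0.2933 → include.
Rate on top 2: 0.5497. comfrey flowers: 1.4 > 0.5497 → include.
Rate on top 3: 0.6784. lavender spikes: 0.864 > 0.6784 → include.
Rate on top 4: 0.7881. bramble flowers: 0.573 < 0.7881 → exclude; stop.
Optimal diet: shallow corollas, deep corollas, comfrey flowers, lavender spikes — 4 of 5 types.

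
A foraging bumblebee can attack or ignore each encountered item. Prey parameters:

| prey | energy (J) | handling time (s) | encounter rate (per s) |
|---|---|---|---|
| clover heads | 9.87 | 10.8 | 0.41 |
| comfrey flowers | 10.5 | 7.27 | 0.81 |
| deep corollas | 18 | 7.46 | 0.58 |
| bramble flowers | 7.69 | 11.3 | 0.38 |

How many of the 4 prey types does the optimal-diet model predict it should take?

1

Rank by E/h (J/s): deep corollas 2.41, comfrey flowers 1.44, clover heads 0.914, bramble flowers 0.681. Include each in turn until the next type's E/h falls below the running intake rate.
Rate on top 1: 1.96. comfrey flowers: 1.44 < 1.96 → exclude; stop.
Optimal diet: deep corollas — 1 of 4 types.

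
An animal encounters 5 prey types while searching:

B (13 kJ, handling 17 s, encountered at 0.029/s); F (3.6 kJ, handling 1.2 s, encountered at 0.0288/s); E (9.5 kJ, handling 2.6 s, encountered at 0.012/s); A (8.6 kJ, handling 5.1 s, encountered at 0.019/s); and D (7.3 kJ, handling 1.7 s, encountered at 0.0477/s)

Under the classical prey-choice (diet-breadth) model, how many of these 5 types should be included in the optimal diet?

Rank by E/h (kJ/s): D 4.29, E 3.65, F 3, A 1.69, B 0.765. Include each in turn until the next type's E/h falls below the running intake rate.
Rate on top 1: 0.3221. E: 3.65 > 0.3221 → include.
Rate on top 2: 0.4155. F: 3 > 0.4155 → include.
Rate on top 3: 0.4934. A: 1.69 > 0.4934 → include.
Rate on top 4: 0.5864. B: 0.765 > 0.5864 → include.
Optimal diet: D, E, F, A, B — 5 of 5 types.

5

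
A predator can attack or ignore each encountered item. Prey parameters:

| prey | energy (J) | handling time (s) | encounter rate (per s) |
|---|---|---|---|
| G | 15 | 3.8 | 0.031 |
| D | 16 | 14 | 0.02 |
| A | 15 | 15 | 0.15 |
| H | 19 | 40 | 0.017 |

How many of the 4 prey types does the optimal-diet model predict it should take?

3

Profitabilities (E/h, J/s): G 3.95, D 1.14, A 1, H 0.475. Add prey in this order while the next type's profitability exceeds the intake rate on those already taken.
Rate on top 1: 0.416. D: 1.14 > 0.416 → include.
Rate on top 2: 0.5616. A: 1 > 0.5616 → include.
Rate on top 3: 0.832. H: 0.475 < 0.832 → exclude; stop.
Optimal diet: G, D, A — 3 of 4 types.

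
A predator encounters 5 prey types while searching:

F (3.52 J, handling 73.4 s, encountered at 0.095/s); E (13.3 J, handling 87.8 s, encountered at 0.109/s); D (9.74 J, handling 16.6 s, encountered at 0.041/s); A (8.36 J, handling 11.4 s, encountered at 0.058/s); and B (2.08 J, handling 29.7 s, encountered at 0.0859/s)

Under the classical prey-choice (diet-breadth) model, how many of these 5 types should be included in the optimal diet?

2

E/h in descending order: A 0.733, D 0.587, E 0.151, B 0.07, F 0.048 J/s. The optimal diet is the largest prefix of this list for which every included type satisfies E_i/h_i > R on the types above it.
Rate on top 1: 0.2919. D: 0.587 > 0.2919 → include.
Rate on top 2: 0.3776. E: 0.151 < 0.3776 → exclude; stop.
Optimal diet: A, D — 2 of 5 types.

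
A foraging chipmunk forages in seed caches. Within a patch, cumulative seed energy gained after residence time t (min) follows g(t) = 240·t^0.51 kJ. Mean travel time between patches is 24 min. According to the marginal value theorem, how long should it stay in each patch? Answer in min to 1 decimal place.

Optimal t* satisfies g'(t*) = g(t*)/(T + t*).
g'(t) = 0.51·240·t^-0.49. Setting 0.51·240·t^-0.49 = 240·t^0.51/(24+t) gives 0.51(24+t) = t, so 0.49·t = 0.51×24.
t* = 0.51×24/0.49 = 24.98 min.

25.0 min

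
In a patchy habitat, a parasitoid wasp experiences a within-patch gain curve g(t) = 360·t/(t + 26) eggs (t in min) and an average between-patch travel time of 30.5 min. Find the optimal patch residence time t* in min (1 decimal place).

Maximise g(t)/(T+t): set derivative to zero → g'(t)(T+t) = g(t).
g'(t) = 360·26/(t + 26)². Setting 360·26/(t+26)² = 360t/[(t+26)(30.5+t)] gives 26(30.5+t) = t(t+26), so t² = 26×30.5 = 793.
t* = √793 = 28.16 min.

28.2 min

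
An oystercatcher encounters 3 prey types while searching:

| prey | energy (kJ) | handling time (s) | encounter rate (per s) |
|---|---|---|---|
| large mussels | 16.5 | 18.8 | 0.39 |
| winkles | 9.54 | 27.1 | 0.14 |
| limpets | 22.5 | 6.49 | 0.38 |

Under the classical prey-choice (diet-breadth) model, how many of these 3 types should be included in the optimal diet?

1

E/h in descending order: limpets 3.47, large mussels 0.878, winkles 0.352 kJ/s. The optimal diet is the largest prefix of this list for which every included type satisfies E_i/h_i > R on the types above it.
Rate on top 1: 2.467. large mussels: 0.878 < 2.467 → exclude; stop.
Optimal diet: limpets — 1 of 3 types.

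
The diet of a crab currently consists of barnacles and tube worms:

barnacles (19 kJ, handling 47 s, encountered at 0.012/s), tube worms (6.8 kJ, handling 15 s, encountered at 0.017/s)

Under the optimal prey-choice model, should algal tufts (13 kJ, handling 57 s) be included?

Yes

On barnacles and tube worms alone, R = ΣλE/(1+Σλh) = 0.3436/1.819 = 0.1889 kJ/s.
algal tufts: E/h = 13/57 = 0.2281 kJ/s.
Since 0.2281 > R, including algal tufts increases the long-run rate.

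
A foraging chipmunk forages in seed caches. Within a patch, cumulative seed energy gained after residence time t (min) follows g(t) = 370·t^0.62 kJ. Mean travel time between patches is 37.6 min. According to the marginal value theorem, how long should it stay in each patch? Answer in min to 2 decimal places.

By the marginal value theorem, leave when the instantaneous gain rate g'(t) equals the habitat-wide average g(t)/(T + t).
g'(t) = 0.62·370·t^-0.38. Setting 0.62·370·t^-0.38 = 370·t^0.62/(37.6+t) gives 0.62(37.6+t) = t, so 0.38·t = 0.62×37.6.
t* = 0.62×37.6/0.38 = 61.35 min.

61.35 min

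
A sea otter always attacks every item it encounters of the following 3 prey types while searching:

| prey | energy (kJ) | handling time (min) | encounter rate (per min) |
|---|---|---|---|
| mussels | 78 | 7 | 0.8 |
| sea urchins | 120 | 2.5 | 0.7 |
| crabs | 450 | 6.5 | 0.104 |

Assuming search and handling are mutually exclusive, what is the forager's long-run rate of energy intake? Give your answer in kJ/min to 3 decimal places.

21.405 kJ/min

R = Σλ_iE_i / (1 + Σλ_ih_i)
Numerator: 0.8×78 + 0.7×120 + 0.104×450 = 193.2
Denominator: 1 + 0.8×7 + 0.7×2.5 + 0.104×6.5 = 9.026
R = 193.2/9.026 = 21.4 kJ/min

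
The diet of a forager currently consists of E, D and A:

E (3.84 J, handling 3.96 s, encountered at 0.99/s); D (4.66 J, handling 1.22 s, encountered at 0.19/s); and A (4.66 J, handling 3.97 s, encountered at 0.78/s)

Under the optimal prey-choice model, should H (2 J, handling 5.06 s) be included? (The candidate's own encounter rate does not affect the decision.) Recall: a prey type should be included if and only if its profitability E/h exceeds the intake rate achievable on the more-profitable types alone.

No

Current rate: (0.99×3.84 + 0.19×4.66 + 0.78×4.66)/(1 + 0.99×3.96 + 0.19×1.22 + 0.78×3.97) = 1.009 J/s.
Profitability of H: 2/5.06 = 0.3953 J/s.
Since 0.3953 < R, time spent handling H is better spent searching.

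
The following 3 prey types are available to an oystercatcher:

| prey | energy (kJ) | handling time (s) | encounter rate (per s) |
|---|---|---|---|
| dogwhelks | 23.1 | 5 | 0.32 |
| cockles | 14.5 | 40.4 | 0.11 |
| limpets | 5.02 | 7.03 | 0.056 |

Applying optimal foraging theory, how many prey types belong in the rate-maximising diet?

1

Rank by E/h (kJ/s): dogwhelks 4.62, limpets 0.714, cockles 0.359. Include each in turn until the next type's E/h falls below the running intake rate.
Rate on top 1: 2.843. limpets: 0.714 < 2.843 → exclude; stop.
Optimal diet: dogwhelks — 1 of 3 types.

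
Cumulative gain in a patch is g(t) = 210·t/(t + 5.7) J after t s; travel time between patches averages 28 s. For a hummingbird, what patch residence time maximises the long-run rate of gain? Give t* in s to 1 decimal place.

Maximise g(t)/(T+t): set derivative to zero → g'(t)(T+t) = g(t).
g'(t) = 210·5.7/(t + 5.7)². Setting 210·5.7/(t+5.7)² = 210t/[(t+5.7)(28+t)] gives 5.7(28+t) = t(t+5.7), so t² = 5.7×28 = 159.6.
t* = √159.6 = 12.63 s.

12.6 s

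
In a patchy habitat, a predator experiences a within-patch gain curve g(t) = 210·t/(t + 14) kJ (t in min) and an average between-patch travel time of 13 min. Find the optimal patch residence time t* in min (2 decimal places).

13.49 min

Optimal t* satisfies g'(t*) = g(t*)/(T + t*).
g'(t) = 210·14/(t + 14)². Setting 210·14/(t+14)² = 210t/[(t+14)(13+t)] gives 14(13+t) = t(t+14), so t² = 14×13 = 182.
t* = √182 = 13.49 min.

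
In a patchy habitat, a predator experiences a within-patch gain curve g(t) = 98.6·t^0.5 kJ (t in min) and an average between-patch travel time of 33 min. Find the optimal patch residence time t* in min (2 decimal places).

33.00 min

Maximise g(t)/(T+t): set derivative to zero → g'(t)(T+t) = g(t).
g'(t) = 0.5·98.6·t^-0.5. Setting 0.5·98.6·t^-0.5 = 98.6·t^0.5/(33+t) gives 0.5(33+t) = t, so 0.50·t = 0.5×33.
t* = 0.5×33/0.50 = 33 min.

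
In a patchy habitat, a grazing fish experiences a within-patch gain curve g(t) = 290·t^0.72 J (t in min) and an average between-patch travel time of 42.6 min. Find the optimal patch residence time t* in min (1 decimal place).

By the marginal value theorem, leave when the instantaneous gain rate g'(t) equals the habitat-wide average g(t)/(T + t).
g'(t) = 0.72·290·t^-0.28. Setting 0.72·290·t^-0.28 = 290·t^0.72/(42.6+t) gives 0.72(42.6+t) = t, so 0.28·t = 0.72×42.6.
t* = 0.72×42.6/0.28 = 109.5 min.

109.5 min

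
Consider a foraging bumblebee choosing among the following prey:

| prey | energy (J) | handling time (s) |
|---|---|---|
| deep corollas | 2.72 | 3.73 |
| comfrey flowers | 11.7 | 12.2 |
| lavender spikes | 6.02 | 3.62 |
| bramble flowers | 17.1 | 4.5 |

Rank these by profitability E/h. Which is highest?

bramble flowers

In descending order of E/h:
bramble flowers: 17.1/4.5 = 3.8 J/s
lavender spikes: 6.02/3.62 = 1.66 J/s
comfrey flowers: 11.7/12.2 = 0.959 J/s
deep corollas: 2.72/3.73 = 0.729 J/s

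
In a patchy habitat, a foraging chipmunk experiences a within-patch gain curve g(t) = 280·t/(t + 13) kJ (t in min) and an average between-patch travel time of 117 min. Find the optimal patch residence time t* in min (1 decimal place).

Optimal t* satisfies g'(t*) = g(t*)/(T + t*).
g'(t) = 280·13/(t + 13)². Setting 280·13/(t+13)² = 280t/[(t+13)(117+t)] gives 13(117+t) = t(t+13), so t² = 13×117 = 1521.
t* = √1521 = 39 min.

39.0 min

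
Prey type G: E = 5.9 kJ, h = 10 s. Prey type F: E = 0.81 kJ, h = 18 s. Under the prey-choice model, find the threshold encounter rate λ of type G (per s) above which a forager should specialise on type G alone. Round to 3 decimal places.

Drop type F once their profitability E₂/h₂ falls below the rate achievable on type G alone: E₂/h₂ = λE₁/(1 + λh₁).
Solve for λ: λE₁h₂ = E₂(1 + λh₁) → λ(E₁h₂ − E₂h₁) = E₂ → λ = E₂/(E₁h₂ − E₂h₁).
λ = 0.81/(5.9×18 − 0.81×10) = 0.81/98.1 = 0.008257 per s.

0.008 per s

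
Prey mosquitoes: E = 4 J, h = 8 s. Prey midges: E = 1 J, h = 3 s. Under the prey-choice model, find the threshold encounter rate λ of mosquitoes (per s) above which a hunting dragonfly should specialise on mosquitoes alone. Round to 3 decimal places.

0.250 per s

The zero-one rule: include midges iff E₂/h₂ > λE₁/(1+λh₁). Equality gives the switch point.
λE₁h₂ = E₂ + λE₂h₁ ⇒ λ = E₂/(E₁h₂ − E₂h₁) = 1/(12 − 8) = 0.25 per s.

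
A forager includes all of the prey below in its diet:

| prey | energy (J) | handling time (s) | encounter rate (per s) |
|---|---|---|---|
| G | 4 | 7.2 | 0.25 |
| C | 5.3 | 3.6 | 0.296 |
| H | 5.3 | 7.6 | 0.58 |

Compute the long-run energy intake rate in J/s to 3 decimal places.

R = Σλ_iE_i / (1 + Σλ_ih_i)
Numerator: 0.25×4 + 0.296×5.3 + 0.58×5.3 = 5.643
Denominator: 1 + 0.25×7.2 + 0.296×3.6 + 0.58×7.6 = 8.274
R = 5.643/8.274 = 0.682 J/s

0.682 J/s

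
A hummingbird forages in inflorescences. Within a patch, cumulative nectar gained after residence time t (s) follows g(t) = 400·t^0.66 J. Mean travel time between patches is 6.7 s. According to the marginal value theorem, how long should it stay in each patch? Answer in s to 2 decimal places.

Maximise g(t)/(T+t): set derivative to zero → g'(t)(T+t) = g(t).
g'(t) = 0.66·400·t^-0.34. Setting 0.66·400·t^-0.34 = 400·t^0.66/(6.7+t) gives 0.66(6.7+t) = t, so 0.34·t = 0.66×6.7.
t* = 0.66×6.7/0.34 = 13.01 s.

13.01 s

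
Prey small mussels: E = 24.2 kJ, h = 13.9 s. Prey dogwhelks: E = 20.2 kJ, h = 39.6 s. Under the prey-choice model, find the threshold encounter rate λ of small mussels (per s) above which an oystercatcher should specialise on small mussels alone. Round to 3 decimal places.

The zero-one rule: include dogwhelks iff E₂/h₂ > λE₁/(1+λh₁). Equality gives the switch point.
λE₁h₂ = E₂ + λE₂h₁ ⇒ λ = E₂/(E₁h₂ − E₂h₁) = 20.2/(958.3 − 280.8) = 0.02981 per s.

0.030 per s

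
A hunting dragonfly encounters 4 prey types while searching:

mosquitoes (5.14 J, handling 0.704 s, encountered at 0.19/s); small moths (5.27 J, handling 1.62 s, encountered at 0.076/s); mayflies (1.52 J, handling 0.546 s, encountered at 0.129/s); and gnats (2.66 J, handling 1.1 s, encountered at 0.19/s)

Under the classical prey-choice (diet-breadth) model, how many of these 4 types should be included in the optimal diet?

4

Rank by E/h (J/s): mosquitoes 7.3, small moths 3.25, mayflies 2.78, gnats 2.42. Include each in turn until the next type's E/h falls below the running intake rate.
Rate on top 1: 0.8614. small moths: 3.25 > 0.8614 → include.
Rate on top 2: 1.096. mayflies: 2.78 > 1.096 → include.
Rate on top 3: 1.185. gnats: 2.42 > 1.185 → include.
Optimal diet: mosquitoes, small moths, mayflies, gnats — 4 of 4 types.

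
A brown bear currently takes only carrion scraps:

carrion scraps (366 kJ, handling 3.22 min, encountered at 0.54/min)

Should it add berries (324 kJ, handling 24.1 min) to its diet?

On carrion scraps alone, R = ΣλE/(1+Σλh) = 197.6/2.739 = 72.16 kJ/min.
Profitability of berries: 324/24.1 = 13.44 kJ/min.
13.44 < 72.16, so adding berries would lower the average — exclude it.

No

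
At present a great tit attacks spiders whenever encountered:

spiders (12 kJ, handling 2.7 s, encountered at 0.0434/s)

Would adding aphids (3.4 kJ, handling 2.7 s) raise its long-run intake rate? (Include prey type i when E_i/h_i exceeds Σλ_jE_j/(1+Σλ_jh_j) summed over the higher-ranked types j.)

On spiders alone, R = ΣλE/(1+Σλh) = 0.5208/1.117 = 0.4662 kJ/s.
Profitability of aphids: 3.4/2.7 = 1.259 kJ/s.
1.259 > 0.4662, so adding aphids raises the average — include it.

Yes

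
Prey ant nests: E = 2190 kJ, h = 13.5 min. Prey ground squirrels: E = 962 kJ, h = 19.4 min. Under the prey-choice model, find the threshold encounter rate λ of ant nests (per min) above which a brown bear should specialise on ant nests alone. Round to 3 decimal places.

At the threshold, the rate on ant nests alone equals the profitability of ground squirrels: λ·2190/(1 + λ·13.5) = 962/19.4 = 49.59.
Rearranging, λ(2190 − 49.59×13.5) = 49.59, so λ = 49.59/1521 = 0.03261 per min.

0.033 per min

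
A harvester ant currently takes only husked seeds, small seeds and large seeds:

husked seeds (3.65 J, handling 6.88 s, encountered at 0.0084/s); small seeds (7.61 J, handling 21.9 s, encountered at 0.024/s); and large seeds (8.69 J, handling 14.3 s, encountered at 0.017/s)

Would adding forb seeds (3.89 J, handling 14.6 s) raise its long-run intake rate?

Yes

Intake rate on the current diet: R = (0.0084×3.65 + 0.024×7.61 + 0.017×8.69) / (1 + 0.0084×6.88 + 0.024×21.9 + 0.017×14.3) = 0.361/1.826 = 0.1977 J/s.
forb seeds: E/h = 3.89/14.6 = 0.2664 J/s.
Since 0.2664 > R, including forb seeds increases the long-run rate.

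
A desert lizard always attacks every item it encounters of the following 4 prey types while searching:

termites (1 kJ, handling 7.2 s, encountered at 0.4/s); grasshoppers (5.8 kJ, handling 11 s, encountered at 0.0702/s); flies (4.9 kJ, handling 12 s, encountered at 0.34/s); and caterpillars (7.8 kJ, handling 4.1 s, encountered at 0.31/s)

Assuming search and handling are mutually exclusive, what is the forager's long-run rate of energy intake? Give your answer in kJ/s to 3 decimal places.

0.489 kJ/s

Energy encountered per unit search time: 0.4×1 + 0.0702×5.8 + 0.34×4.9 + 0.31×7.8 = 4.891 kJ/s.
Handling time per unit search time: 0.4×7.2 + 0.0702×11 + 0.34×12 + 0.31×4.1 = 9.003.
Rate = 4.891/(1 + 9.003) = 0.489 kJ/s.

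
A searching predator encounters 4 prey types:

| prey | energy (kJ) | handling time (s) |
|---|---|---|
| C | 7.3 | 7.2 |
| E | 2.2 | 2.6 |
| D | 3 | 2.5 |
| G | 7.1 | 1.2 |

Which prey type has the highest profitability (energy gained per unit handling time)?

In descending order of E/h:
G: 7.1/1.2 = 5.92 kJ/s
D: 3/2.5 = 1.2 kJ/s
C: 7.3/7.2 = 1.01 kJ/s
E: 2.2/2.6 = 0.846 kJ/s

G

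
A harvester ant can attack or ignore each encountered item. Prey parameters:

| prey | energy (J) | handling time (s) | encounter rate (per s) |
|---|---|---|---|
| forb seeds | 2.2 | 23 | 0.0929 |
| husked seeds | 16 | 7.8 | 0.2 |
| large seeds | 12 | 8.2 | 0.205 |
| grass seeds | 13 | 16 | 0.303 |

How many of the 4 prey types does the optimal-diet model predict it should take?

2

Profitabilities (E/h, J/s): husked seeds 2.05, large seeds 1.46, grass seeds 0.812, forb seeds 0.0957. Add prey in this order while the next type's profitability exceeds the intake rate on those already taken.
Rate on top 1: 1.25. large seeds: 1.46 > 1.25 → include.
Rate on top 2: 1.335. grass seeds: 0.812 < 1.335 → exclude; stop.
Optimal diet: husked seeds, large seeds — 2 of 4 types.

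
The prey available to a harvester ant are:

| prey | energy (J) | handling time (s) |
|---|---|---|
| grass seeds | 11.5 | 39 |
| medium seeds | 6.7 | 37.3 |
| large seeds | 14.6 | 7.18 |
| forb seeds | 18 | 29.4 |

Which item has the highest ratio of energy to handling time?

large seeds

Profitability E/h (J/s): grass seeds = 11.5/39 = 0.295, medium seeds = 6.7/37.3 = 0.18, large seeds = 14.6/7.18 = 2.03, forb seeds = 18/29.4 = 0.612.
Ranked: large seeds > forb seeds > grass seeds > medium seeds.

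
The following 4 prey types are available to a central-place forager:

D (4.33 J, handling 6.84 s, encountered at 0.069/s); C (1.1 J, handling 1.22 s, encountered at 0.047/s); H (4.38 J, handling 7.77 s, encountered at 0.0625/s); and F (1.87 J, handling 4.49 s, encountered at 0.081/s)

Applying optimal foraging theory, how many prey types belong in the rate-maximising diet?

4

E/h in descending order: C 0.902, D 0.633, H 0.564, F 0.416 J/s. The optimal diet is the largest prefix of this list for which every included type satisfies E_i/h_i > R on the types above it.
Rate on top 1: 0.0489. D: 0.633 > 0.0489 → include.
Rate on top 2: 0.2292. H: 0.564 > 0.2292 → include.
Rate on top 3: 0.3098. F: 0.416 > 0.3098 → include.
Optimal diet: C, D, H, F — 4 of 4 types.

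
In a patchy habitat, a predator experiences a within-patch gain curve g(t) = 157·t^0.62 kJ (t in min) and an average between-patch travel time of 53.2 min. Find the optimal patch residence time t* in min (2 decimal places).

86.80 min

Maximise g(t)/(T+t): set derivative to zero → g'(t)(T+t) = g(t).
g'(t) = 0.62·157·t^-0.38. Setting 0.62·157·t^-0.38 = 157·t^0.62/(53.2+t) gives 0.62(53.2+t) = t, so 0.38·t = 0.62×53.2.
t* = 0.62×53.2/0.38 = 86.8 min.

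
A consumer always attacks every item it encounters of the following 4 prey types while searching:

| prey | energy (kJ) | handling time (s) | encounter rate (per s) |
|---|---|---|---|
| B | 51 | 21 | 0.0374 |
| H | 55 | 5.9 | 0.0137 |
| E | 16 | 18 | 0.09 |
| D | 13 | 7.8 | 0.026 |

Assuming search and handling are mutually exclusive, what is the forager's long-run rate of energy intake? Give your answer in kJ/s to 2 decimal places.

1.20 kJ/s

Energy encountered per unit search time: 0.0374×51 + 0.0137×55 + 0.09×16 + 0.026×13 = 4.439 kJ/s.
Handling time per unit search time: 0.0374×21 + 0.0137×5.9 + 0.09×18 + 0.026×7.8 = 2.689.
Rate = 4.439/(1 + 2.689) = 1.203 kJ/s.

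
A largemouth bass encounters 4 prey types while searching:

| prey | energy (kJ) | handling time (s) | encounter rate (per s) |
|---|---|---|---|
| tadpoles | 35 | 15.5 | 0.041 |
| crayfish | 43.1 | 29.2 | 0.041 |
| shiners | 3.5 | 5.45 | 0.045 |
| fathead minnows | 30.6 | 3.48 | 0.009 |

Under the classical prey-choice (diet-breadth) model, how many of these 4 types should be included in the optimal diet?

3

Profitabilities (E/h, kJ/s): fathead minnows 8.79, tadpoles 2.26, crayfish 1.48, shiners 0.642. Add prey in this order while the next type's profitability exceeds the intake rate on those already taken.
Rate on top 1: 0.267. tadpoles: 2.26 > 0.267 → include.
Rate on top 2: 1.026. crayfish: 1.48 > 1.026 → include.
Rate on top 3: 1.214. shiners: 0.642 < 1.214 → exclude; stop.
Optimal diet: fathead minnows, tadpoles, crayfish — 3 of 4 types.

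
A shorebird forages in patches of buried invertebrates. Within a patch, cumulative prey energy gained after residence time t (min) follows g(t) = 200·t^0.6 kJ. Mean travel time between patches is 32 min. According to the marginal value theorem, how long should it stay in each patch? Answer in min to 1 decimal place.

48.0 min

Optimal t* satisfies g'(t*) = g(t*)/(T + t*).
g'(t) = 0.6·200·t^-0.4. Setting 0.6·200·t^-0.4 = 200·t^0.6/(32+t) gives 0.6(32+t) = t, so 0.40·t = 0.6×32.
t* = 0.6×32/0.40 = 48 min.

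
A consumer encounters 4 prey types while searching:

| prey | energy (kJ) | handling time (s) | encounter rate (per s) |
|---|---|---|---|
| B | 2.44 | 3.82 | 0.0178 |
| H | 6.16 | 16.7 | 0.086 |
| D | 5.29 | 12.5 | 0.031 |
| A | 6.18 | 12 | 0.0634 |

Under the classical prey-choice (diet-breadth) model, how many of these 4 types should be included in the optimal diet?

E/h in descending order: B 0.639, A 0.515, D 0.423, H 0.369 kJ/s. The optimal diet is the largest prefix of this list for which every included type satisfies E_i/h_i > R on the types above it.
Rate on top 1: 0.04067. A: 0.515 > 0.04067 → include.
Rate on top 2: 0.238. D: 0.423 > 0.238 → include.
Rate on top 3: 0.2704. H: 0.369 > 0.2704 → include.
Optimal diet: B, A, D, H — 4 of 4 types.

4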